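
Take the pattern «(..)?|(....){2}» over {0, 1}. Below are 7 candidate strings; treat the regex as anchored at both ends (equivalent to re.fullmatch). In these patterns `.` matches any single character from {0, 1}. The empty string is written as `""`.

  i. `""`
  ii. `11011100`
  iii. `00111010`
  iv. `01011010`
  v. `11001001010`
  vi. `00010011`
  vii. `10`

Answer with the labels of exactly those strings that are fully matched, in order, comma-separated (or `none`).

i, ii, iii, iv, vi, vii

i → match
ii → match
iii → match
iv → match
v → no match
vi → match
vii → match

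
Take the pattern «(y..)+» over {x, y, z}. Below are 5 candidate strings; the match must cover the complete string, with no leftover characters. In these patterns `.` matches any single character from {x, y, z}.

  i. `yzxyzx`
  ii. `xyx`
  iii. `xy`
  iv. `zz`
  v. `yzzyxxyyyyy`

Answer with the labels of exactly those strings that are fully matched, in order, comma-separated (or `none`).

i

i → match
ii → no match — must start with `y`
iii → no match — must start with `y`
iv → no match — must start with `y`
v → no match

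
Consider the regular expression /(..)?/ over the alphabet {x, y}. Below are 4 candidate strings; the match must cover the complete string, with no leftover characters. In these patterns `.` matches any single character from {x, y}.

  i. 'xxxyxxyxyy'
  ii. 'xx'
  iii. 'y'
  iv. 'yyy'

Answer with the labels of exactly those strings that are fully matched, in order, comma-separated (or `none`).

i → no match
ii → match
iii → no match
iv → no match

ii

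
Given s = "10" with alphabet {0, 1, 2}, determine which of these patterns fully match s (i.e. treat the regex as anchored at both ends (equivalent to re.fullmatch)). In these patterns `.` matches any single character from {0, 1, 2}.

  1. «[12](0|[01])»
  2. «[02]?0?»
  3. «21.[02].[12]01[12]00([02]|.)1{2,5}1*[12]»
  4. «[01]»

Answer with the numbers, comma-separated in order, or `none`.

1

1 → match
2 → no match
3 → no match — must start with "21"
4 → no match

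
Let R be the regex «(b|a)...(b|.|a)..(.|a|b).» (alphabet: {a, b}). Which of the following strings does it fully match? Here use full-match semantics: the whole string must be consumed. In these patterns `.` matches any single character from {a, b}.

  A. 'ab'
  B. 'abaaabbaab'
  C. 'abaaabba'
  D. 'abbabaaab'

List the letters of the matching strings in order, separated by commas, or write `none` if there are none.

A → no match
B → no match
C → no match
D → match

D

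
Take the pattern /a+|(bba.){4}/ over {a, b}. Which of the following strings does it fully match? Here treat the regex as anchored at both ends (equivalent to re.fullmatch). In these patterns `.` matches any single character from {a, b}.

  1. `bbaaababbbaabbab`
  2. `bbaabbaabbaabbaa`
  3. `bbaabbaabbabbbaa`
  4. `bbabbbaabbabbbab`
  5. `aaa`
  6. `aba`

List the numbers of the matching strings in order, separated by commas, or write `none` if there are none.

1 → no match
2 → match
3 → match
4 → match
5. `aaa` → match
6. `aba` → no match

2, 3, 4, 5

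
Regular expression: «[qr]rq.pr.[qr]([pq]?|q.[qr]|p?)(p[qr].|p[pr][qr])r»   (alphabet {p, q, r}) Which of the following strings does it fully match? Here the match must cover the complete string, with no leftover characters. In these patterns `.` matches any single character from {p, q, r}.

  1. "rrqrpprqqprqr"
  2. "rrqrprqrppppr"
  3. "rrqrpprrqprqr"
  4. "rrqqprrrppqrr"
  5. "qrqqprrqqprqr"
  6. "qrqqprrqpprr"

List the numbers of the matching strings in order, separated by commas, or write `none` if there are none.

1 → no match
2 → no match
3 → no match
4 → match
5 → match
6. "qrqqprrqpprr" → match

4, 5, 6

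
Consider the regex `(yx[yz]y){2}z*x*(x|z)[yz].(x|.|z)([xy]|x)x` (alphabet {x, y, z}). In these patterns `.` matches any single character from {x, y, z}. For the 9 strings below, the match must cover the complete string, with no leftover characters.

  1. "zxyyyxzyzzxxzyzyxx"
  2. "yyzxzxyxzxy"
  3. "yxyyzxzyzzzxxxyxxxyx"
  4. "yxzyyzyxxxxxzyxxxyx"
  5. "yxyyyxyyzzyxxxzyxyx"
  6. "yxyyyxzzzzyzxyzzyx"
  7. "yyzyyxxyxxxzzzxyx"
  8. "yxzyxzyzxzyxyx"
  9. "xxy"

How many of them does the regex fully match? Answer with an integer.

0

1 → no match — must start with "yx"
2 → no match — must start with "yx"
3 → no match
4 → no match
5 → no match
6 → no match
7 → no match — must start with "yx"
8 → no match
9 → no match — must start with "yx"
Total matched: 0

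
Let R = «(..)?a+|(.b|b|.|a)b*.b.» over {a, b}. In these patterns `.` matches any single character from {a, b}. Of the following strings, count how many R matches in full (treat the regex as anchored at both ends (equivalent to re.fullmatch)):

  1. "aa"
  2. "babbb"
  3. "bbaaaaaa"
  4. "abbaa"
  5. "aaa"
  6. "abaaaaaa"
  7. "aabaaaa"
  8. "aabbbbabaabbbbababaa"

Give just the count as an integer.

1 → match
2 → no match
3 → match
4 → no match
5 → match
6 → match
7 → no match
8 → no match
Total matched: 4

4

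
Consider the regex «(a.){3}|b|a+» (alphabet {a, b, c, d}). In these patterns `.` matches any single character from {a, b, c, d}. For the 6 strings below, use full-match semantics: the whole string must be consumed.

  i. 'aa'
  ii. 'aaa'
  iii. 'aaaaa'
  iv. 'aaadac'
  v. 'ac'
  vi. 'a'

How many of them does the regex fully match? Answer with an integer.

i → match
ii → match
iii → match
iv → match
v → no match
vi → match
Total matched: 5

5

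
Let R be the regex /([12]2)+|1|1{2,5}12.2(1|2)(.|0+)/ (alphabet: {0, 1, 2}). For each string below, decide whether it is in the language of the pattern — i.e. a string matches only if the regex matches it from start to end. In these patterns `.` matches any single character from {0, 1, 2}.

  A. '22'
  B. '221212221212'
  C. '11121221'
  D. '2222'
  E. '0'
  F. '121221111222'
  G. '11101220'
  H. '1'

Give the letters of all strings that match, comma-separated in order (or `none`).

A → match
B → match
C → match
D → match
E → no match
F → no match
G → no match
H → match

A, B, C, D, H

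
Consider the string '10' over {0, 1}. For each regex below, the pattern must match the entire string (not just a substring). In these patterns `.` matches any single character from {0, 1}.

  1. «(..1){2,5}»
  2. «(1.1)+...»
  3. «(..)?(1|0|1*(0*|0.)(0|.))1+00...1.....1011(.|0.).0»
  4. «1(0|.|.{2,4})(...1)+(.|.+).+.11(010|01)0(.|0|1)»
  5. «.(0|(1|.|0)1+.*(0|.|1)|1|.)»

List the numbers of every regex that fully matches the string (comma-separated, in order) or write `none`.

1 → no match — must end with '1'
2 → no match
3 → no match
4 → no match
5 → match

5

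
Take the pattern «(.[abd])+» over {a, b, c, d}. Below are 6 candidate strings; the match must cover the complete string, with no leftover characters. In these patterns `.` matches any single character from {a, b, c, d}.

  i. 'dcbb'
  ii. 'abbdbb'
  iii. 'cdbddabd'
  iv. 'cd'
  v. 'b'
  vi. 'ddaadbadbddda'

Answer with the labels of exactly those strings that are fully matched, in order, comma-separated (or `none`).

ii, iii, iv

i → no match
ii → match
iii → match
iv → match
v → no match
vi → no match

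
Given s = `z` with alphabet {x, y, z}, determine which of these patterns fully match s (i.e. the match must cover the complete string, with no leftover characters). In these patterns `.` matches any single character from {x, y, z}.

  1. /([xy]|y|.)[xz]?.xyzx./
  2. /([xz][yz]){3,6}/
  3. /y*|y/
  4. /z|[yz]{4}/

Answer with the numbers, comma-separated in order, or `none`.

4

1 → no match
2 → no match
3 → no match
4 → match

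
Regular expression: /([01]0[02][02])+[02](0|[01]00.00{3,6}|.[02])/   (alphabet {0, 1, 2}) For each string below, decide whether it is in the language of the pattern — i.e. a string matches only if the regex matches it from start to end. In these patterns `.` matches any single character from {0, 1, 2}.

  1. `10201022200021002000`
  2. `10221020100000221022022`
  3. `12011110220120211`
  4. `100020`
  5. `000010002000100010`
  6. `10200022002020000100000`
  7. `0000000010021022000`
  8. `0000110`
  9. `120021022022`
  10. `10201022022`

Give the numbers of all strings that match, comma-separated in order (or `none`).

1 → no match
2 → match
3 → no match
4 → match
5 → no match
6 → no match
7 → match
8 → no match
9 → no match
10 → match

2, 4, 7, 10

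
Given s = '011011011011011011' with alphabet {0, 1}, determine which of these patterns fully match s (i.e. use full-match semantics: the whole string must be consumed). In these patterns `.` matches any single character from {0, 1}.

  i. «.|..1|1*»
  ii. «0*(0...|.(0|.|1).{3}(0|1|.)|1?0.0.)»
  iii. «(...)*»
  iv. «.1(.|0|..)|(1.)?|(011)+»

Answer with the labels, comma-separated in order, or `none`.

i → no match
ii → no match
iii → match
iv → match

iii, iv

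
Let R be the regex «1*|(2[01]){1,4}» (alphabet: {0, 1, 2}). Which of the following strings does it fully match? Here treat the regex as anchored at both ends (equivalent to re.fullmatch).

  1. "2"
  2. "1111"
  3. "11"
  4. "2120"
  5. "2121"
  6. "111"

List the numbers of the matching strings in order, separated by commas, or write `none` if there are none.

2, 3, 4, 5, 6

1 → no match
2 → match
3 → match
4 → match
5 → match
6 → match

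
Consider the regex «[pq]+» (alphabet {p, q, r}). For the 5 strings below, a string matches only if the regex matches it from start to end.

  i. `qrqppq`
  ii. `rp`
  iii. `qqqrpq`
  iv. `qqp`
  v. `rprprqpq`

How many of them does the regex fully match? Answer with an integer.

1

i. `qrqppq` → no match
ii. `rp` → no match
iii. `qqqrpq` → no match
iv. `qqp` → match
v. `rprprqpq` → no match
Total matched: 1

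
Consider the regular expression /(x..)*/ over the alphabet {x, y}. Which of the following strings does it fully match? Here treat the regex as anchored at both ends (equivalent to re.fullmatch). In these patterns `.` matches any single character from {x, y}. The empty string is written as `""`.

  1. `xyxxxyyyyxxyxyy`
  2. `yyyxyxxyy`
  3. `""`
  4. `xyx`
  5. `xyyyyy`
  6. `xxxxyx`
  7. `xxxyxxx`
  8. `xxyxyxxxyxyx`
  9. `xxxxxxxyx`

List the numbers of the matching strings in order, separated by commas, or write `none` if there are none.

1 → no match
2 → no match
3 → match
4 → match
5 → no match
6 → match
7 → no match
8 → match
9 → match

3, 4, 6, 8, 9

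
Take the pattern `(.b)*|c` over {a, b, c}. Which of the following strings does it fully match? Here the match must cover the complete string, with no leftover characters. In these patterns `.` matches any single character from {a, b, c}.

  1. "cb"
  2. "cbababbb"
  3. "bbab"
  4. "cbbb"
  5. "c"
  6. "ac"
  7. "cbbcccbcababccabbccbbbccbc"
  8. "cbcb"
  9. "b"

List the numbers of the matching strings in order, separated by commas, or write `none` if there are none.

1, 2, 3, 4, 5, 8

1 → match
2 → match
3 → match
4 → match
5 → match
6 → no match
7 → no match
8 → match
9 → no match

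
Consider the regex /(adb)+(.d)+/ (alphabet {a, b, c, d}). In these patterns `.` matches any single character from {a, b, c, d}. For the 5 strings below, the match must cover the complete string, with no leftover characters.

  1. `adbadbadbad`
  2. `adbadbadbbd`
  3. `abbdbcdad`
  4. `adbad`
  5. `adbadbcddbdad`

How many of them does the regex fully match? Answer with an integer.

1 → match
2 → match
3 → no match — must start with `adb`
4 → match
5 → no match
Total matched: 3

3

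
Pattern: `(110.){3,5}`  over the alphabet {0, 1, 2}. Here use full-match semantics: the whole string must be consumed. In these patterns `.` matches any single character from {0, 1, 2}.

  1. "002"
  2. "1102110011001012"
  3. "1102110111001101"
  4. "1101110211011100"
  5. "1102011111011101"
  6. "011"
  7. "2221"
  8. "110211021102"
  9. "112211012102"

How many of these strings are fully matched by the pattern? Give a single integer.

3

1 → no match — must start with "110"
2 → no match
3 → match
4 → match
5 → no match
6 → no match — must start with "110"
7 → no match — must start with "110"
8 → match
9 → no match — must start with "110"
Total matched: 3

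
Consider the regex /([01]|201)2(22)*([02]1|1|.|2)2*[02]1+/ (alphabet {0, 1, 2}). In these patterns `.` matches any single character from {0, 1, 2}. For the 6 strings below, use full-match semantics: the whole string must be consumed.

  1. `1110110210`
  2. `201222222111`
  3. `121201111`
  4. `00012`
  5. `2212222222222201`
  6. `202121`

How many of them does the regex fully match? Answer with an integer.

2

1 → no match — must end with `1`
2 → match
3 → match
4 → no match — must end with `1`
5 → no match
6 → no match
Total matched: 2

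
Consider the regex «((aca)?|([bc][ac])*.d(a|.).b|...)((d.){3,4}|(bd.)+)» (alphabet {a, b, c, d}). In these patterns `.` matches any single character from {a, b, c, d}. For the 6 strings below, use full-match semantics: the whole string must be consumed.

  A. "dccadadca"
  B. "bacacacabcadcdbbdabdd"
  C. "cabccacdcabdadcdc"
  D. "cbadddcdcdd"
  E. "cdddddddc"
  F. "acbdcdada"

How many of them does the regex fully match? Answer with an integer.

5

A → no match
B → match
C → match
D → match
E → match
F → match
Total matched: 5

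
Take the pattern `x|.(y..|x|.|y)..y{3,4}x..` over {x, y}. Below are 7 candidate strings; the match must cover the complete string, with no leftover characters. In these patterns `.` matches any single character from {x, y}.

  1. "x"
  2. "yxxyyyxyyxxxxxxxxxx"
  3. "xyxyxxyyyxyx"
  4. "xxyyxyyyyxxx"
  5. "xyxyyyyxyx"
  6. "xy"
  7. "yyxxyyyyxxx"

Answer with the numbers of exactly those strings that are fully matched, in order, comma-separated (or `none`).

1 → match
2 → no match
3 → match
4 → no match
5 → match
6 → no match
7 → match

1, 3, 5, 7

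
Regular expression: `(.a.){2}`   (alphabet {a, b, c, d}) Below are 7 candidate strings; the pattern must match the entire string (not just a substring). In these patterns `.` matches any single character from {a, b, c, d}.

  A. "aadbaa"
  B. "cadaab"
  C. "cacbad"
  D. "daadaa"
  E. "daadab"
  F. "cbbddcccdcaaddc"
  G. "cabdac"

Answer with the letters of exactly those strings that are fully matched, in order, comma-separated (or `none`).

A, B, C, D, E, G

A → match
B → match
C → match
D → match
E → match
F → no match
G → match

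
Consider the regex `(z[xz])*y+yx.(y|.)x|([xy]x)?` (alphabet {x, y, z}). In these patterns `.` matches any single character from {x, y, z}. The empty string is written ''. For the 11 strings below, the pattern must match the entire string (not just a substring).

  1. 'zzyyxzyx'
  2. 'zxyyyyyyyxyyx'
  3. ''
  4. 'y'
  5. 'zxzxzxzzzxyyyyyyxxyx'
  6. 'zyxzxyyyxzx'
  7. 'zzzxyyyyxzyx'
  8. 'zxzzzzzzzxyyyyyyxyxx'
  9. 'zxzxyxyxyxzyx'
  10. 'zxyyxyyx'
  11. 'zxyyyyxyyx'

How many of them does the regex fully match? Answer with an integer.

8

1 → match
2 → match
3 → match
4 → no match
5 → match
6 → no match
7 → match
8 → match
9 → no match
10 → match
11 → match
Total matched: 8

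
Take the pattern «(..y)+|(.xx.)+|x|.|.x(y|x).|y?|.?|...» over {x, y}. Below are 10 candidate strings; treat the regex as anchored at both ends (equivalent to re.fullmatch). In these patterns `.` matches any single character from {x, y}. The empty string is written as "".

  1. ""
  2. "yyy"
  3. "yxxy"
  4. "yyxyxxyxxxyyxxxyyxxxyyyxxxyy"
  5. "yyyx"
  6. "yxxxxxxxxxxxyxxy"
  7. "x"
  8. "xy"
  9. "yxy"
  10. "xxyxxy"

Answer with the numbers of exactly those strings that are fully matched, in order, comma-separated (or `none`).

1 → match
2 → match
3 → match
4 → no match
5 → no match
6 → match
7 → match
8 → no match
9 → match
10 → match

1, 2, 3, 6, 7, 9, 10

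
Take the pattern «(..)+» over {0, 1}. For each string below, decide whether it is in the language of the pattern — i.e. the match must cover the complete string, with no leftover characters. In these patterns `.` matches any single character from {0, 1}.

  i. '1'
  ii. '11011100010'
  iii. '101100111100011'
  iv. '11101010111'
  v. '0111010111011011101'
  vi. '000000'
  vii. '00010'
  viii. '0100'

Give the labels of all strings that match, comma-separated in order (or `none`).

i → no match
ii → no match
iii → no match
iv → no match
v → no match
vi → match
vii → no match
viii → match

vi, viii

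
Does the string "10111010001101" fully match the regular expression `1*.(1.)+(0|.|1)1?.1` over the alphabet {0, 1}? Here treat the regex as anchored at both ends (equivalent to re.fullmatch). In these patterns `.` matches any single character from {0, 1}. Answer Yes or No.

No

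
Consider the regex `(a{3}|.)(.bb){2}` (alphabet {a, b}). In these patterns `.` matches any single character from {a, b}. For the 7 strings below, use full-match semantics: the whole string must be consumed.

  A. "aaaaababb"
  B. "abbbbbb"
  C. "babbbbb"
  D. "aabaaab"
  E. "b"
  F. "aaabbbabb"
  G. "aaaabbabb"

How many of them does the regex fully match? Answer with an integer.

A. "aaaaababb" → no match
B. "abbbbbb" → match
C. "babbbbb" → match
D. "aabaaab" → no match — must end with "bb"
E. "b" → no match — must end with "bb"
F. "aaabbbabb" → match
G. "aaaabbabb" → match
Total matched: 4

4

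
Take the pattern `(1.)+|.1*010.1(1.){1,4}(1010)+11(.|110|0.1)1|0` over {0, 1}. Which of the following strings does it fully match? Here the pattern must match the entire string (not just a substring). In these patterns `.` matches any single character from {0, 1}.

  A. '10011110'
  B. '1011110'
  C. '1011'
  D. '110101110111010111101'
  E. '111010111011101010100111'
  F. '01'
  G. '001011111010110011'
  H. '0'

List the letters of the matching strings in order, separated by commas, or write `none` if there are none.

A → no match
B → no match
C → match
D → match
E → no match
F → no match
G → match
H → match

C, D, G, H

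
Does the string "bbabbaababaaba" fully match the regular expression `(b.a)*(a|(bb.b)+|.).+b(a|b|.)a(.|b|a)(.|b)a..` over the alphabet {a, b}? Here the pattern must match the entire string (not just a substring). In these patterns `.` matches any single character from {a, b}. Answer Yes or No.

No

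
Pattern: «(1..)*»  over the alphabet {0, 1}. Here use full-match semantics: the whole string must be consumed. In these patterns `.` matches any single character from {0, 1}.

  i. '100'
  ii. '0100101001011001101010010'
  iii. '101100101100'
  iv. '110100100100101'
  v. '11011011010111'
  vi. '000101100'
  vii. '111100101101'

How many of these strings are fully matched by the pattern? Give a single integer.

i → match
ii → no match
iii → match
iv → match
v → no match
vi → no match
vii → match
Total matched: 4

4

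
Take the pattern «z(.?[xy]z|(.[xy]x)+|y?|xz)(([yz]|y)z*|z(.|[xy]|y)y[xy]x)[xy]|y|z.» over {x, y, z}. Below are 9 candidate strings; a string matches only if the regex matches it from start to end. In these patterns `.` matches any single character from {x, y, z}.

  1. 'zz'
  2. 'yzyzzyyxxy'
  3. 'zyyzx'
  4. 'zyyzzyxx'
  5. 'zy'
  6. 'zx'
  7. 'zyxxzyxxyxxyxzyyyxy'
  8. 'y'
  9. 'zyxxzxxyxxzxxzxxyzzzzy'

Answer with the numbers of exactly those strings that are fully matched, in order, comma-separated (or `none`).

1 → match
2 → no match
3 → match
4 → no match
5 → match
6 → match
7 → match
8 → match
9 → match

1, 3, 5, 6, 7, 8, 9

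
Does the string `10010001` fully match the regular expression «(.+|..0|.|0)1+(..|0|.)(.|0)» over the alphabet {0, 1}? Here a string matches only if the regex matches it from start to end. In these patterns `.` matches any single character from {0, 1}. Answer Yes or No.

No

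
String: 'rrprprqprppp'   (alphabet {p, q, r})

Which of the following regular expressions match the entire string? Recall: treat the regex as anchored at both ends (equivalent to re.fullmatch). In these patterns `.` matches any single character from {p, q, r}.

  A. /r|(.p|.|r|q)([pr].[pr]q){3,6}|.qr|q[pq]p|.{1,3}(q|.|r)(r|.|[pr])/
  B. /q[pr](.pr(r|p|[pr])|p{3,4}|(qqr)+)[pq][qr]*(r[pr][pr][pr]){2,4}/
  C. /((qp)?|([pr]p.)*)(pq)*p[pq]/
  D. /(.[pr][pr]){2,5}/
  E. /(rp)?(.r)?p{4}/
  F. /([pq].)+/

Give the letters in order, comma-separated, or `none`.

A → no match
B → no match — must start with 'q'
C → no match
D → match
E → no match
F → no match

D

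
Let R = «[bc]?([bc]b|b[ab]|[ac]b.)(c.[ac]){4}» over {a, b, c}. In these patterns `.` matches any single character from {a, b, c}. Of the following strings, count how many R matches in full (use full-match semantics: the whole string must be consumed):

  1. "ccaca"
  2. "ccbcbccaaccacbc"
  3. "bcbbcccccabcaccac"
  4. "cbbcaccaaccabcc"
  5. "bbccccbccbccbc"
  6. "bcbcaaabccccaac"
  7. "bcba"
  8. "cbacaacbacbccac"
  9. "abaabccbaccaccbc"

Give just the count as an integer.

3

1 → no match
2 → match
3 → no match
4 → no match
5 → match
6 → no match
7 → no match
8 → match
9 → no match
Total matched: 3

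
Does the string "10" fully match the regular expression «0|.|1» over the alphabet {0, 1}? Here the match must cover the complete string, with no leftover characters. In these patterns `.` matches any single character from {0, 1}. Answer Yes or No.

No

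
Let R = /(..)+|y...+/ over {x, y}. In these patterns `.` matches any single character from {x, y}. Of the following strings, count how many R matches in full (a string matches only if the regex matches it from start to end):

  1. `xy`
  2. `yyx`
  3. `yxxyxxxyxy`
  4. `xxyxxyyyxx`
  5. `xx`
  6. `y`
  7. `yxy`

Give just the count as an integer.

4

1 → match
2 → no match
3 → match
4 → match
5 → match
6 → no match
7 → no match
Total matched: 4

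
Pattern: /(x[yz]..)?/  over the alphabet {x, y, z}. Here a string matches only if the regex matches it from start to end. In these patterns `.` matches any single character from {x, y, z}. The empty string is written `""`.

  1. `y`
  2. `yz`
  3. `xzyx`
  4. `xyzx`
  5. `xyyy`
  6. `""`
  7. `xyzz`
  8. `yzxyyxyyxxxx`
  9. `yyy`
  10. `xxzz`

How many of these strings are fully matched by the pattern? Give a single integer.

5

1. `y` → no match
2. `yz` → no match
3. `xzyx` → match
4. `xyzx` → match
5. `xyyy` → match
6. `""` → match
7. `xyzz` → match
8. `yzxyyxyyxxxx` → no match
9. `yyy` → no match
10. `xxzz` → no match
Total matched: 5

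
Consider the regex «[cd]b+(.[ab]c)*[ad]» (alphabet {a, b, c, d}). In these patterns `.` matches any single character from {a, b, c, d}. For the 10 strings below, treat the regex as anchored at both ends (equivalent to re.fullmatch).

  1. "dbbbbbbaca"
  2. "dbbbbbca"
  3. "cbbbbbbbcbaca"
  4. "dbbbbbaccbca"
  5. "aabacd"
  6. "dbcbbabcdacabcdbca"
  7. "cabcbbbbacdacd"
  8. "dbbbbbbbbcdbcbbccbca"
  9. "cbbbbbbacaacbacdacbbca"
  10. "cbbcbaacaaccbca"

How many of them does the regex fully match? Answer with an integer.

6

1. "dbbbbbbaca" → match
2. "dbbbbbca" → match
3 → match
4. "dbbbbbaccbca" → match
5. "aabacd" → no match
6 → no match
7 → no match
8 → match
9 → match
10 → no match
Total matched: 6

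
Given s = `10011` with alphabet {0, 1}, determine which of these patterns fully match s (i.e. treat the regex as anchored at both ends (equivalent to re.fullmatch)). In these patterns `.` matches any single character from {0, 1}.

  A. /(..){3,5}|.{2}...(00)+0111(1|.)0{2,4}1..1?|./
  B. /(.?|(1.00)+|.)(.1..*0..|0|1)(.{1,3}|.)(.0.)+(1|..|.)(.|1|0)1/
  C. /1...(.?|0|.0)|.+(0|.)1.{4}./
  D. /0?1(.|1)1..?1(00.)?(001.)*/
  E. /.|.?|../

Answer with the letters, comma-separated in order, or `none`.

C

A → no match
B → no match
C → match
D → no match
E → no match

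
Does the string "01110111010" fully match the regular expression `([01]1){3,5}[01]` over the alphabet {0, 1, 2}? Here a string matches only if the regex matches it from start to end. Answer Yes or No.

Yes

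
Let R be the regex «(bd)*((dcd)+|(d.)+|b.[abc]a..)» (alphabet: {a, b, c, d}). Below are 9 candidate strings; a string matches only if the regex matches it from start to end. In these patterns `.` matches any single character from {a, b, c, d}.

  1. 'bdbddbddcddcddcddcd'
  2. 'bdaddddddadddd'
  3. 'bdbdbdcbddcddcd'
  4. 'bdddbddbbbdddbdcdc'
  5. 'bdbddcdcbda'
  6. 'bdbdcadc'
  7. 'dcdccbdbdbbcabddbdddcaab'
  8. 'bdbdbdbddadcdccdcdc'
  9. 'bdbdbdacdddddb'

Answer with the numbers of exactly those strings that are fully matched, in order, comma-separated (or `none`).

6

1 → no match
2 → no match
3 → no match
4 → no match
5 → no match
6 → match
7 → no match
8 → no match
9 → no match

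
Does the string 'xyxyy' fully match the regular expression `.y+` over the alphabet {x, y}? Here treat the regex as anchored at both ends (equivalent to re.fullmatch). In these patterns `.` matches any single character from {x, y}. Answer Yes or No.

No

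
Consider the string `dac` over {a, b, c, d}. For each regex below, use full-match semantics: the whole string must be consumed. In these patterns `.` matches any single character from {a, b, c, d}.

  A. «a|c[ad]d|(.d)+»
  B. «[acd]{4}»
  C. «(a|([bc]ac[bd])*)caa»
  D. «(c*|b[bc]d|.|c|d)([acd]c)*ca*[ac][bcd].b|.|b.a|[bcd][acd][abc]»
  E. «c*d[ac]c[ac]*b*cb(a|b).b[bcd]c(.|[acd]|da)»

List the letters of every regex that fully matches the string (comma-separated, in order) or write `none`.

D

A → no match
B → no match
C → no match — must end with `caa`
D → match
E → no match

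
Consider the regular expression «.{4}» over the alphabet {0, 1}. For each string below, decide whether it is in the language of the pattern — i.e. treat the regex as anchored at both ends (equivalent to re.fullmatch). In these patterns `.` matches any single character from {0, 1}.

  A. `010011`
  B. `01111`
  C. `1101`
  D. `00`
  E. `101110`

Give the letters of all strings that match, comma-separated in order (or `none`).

A → no match
B → no match
C → match
D → no match
E → no match

C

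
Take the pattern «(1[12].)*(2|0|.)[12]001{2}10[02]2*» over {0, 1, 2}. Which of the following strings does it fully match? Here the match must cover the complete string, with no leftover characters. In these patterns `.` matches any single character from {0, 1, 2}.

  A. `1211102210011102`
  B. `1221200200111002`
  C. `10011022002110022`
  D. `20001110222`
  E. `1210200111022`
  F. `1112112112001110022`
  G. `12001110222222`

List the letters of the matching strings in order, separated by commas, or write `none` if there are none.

A → no match
B → match
C → no match
D → no match
E → match
F → no match
G → match

B, E, G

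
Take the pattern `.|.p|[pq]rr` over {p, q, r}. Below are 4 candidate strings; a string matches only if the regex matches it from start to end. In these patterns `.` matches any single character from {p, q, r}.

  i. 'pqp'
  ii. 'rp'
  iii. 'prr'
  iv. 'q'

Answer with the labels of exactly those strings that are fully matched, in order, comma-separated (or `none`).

i → no match
ii → match
iii → match
iv → match

ii, iii, iv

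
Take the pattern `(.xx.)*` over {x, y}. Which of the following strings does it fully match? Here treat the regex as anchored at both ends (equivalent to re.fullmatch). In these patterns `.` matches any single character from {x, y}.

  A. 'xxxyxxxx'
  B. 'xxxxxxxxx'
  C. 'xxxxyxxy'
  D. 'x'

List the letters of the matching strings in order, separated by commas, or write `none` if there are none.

A, C

A → match
B → no match
C → match
D → no match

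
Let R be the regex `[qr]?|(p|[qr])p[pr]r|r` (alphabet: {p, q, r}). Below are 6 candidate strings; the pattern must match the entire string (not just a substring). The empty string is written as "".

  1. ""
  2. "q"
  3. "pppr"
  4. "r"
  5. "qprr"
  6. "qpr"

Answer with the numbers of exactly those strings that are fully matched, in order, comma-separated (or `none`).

1. "" → match
2. "q" → match
3. "pppr" → match
4. "r" → match
5. "qprr" → match
6. "qpr" → no match

1, 2, 3, 4, 5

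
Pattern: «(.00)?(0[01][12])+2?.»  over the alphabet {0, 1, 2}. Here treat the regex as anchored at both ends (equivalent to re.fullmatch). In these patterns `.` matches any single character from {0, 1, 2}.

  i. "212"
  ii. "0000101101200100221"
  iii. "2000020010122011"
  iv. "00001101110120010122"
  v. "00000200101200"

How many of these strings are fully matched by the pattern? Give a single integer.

0

i → no match
ii → no match
iii → no match
iv → no match
v → no match
Total matched: 0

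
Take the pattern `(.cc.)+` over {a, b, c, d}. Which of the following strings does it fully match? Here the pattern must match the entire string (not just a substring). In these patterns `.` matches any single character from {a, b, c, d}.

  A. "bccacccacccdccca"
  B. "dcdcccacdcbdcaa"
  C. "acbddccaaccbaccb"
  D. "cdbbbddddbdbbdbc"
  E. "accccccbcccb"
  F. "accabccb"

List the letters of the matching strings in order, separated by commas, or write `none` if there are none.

A → match
B → no match
C → no match
D → no match
E → match
F → match

A, E, F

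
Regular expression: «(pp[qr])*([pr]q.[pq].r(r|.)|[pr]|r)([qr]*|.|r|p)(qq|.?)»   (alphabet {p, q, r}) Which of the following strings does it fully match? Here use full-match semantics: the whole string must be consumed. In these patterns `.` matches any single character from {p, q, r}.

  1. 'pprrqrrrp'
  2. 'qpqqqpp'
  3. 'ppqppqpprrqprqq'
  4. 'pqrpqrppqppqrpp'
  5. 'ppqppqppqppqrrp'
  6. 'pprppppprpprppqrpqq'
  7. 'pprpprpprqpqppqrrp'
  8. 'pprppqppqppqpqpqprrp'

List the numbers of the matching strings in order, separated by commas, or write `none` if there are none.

1, 5, 8

1 → match
2 → no match
3 → no match
4 → no match
5 → match
6 → no match
7 → no match
8 → match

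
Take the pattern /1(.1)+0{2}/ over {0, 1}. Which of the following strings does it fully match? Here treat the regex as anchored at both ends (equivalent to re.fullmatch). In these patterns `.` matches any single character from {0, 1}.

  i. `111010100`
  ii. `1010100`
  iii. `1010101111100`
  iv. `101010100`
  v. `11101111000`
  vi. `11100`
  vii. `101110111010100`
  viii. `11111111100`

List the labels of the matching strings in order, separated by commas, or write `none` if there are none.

i → match
ii → match
iii → match
iv → match
v → no match
vi → match
vii → match
viii → match

i, ii, iii, iv, vi, vii, viii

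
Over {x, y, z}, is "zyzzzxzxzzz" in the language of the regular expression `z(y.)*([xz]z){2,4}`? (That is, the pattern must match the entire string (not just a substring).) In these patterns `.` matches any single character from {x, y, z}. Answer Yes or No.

Yes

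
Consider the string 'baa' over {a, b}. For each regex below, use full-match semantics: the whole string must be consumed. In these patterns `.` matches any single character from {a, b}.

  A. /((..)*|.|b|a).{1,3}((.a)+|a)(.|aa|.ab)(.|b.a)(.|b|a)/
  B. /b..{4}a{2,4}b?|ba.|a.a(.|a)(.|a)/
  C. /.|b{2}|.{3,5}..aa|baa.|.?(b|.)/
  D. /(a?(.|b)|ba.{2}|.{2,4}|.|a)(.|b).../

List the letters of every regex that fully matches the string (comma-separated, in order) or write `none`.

A → no match
B → match
C → no match
D → no match

B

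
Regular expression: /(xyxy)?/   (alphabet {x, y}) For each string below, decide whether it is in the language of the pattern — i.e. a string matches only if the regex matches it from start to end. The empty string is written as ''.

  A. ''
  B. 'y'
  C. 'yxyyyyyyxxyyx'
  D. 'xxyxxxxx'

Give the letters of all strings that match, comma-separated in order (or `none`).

A → match
B → no match
C → no match
D → no match

A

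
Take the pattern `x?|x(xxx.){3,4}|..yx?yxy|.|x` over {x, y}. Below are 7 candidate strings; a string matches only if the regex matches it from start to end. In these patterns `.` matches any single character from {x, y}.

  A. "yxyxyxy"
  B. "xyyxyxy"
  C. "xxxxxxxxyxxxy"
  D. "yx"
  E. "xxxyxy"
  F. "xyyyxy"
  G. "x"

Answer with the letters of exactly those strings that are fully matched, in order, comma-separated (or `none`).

A, B, C, F, G

A → match
B → match
C → match
D → no match
E → no match
F → match
G → match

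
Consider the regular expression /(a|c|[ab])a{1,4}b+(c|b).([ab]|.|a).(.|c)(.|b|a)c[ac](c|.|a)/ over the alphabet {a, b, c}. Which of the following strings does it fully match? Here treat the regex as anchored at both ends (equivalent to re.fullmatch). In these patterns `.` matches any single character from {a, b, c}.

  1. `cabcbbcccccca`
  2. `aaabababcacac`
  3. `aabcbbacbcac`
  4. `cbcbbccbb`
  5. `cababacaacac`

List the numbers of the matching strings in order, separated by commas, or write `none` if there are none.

1 → no match
2 → no match
3 → match
4 → no match
5 → no match

3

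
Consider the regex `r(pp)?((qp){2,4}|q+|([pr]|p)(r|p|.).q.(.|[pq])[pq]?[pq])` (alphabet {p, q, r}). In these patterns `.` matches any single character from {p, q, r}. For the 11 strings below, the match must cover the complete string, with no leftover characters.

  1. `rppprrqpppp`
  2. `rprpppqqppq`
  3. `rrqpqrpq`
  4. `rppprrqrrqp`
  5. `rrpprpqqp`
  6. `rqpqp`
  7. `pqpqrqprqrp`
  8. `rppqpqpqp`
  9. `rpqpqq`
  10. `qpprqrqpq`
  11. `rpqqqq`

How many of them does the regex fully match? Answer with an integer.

1 → match
2 → no match
3 → match
4 → match
5 → no match
6 → match
7 → no match — must start with `r`
8 → match
9 → no match
10 → no match — must start with `r`
11 → no match
Total matched: 5

5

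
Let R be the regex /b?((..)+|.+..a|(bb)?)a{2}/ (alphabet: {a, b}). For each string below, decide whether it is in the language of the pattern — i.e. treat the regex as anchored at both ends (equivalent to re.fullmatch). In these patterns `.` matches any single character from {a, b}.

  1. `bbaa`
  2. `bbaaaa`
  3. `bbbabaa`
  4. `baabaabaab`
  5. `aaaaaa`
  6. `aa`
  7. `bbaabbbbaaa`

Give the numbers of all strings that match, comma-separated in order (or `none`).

1, 2, 3, 5, 6, 7

1 → match
2 → match
3 → match
4 → no match — must end with `a`
5 → match
6 → match
7 → match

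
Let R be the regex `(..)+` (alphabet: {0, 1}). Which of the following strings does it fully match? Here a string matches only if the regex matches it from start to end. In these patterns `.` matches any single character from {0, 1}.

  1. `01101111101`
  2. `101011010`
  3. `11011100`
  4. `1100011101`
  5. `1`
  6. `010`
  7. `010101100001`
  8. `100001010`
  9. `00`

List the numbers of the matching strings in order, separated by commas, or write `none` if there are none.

1 → no match
2 → no match
3 → match
4 → match
5 → no match
6 → no match
7 → match
8 → no match
9 → match

3, 4, 7, 9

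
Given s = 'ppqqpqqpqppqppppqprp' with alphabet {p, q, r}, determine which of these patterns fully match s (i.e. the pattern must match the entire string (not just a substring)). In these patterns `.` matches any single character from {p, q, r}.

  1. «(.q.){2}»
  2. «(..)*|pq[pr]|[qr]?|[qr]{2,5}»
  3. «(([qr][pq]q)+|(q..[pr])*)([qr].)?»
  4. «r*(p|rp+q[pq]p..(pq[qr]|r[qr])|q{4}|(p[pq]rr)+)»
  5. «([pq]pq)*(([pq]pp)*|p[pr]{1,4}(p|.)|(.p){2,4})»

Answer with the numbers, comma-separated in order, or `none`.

2, 5

1 → no match
2 → match
3 → no match
4 → no match
5 → match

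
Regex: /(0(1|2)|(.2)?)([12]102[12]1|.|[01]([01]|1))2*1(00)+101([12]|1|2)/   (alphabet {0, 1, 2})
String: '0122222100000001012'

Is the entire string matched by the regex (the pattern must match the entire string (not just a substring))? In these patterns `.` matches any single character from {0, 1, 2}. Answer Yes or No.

No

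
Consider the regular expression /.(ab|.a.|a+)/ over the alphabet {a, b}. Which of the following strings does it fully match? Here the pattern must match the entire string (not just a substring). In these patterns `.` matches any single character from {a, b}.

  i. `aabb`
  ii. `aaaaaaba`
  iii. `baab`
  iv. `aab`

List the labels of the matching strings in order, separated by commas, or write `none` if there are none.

i → no match
ii → no match
iii → match
iv → match

iii, iv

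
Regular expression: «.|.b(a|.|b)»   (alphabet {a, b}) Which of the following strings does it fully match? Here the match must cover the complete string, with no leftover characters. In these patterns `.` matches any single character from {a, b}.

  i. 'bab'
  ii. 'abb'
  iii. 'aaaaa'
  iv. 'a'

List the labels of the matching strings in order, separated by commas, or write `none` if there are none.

i → no match
ii → match
iii → no match
iv → match

ii, iv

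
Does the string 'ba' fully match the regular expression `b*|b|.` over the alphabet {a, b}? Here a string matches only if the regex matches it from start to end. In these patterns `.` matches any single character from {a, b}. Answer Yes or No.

No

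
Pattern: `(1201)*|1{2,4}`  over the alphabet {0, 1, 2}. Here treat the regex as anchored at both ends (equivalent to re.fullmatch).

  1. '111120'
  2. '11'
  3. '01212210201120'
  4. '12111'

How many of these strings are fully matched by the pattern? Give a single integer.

1

1 → no match
2 → match
3 → no match
4 → no match
Total matched: 1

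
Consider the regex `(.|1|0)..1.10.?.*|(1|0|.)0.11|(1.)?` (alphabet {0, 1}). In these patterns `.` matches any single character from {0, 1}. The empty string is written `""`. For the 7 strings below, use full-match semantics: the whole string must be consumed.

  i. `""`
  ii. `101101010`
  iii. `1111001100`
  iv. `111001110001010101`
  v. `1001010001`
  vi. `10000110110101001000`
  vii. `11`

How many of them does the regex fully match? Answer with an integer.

i → match
ii → match
iii → no match
iv → no match
v → match
vi → no match
vii → match
Total matched: 4

4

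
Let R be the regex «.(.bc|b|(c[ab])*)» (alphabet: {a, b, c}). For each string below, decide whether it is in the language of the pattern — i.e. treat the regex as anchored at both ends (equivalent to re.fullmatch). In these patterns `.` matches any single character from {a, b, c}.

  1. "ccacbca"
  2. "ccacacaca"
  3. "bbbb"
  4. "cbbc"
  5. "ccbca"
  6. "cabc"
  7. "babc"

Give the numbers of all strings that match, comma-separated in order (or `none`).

1. "ccacbca" → match
2. "ccacacaca" → match
3. "bbbb" → no match
4. "cbbc" → match
5. "ccbca" → match
6. "cabc" → match
7. "babc" → match

1, 2, 4, 5, 6, 7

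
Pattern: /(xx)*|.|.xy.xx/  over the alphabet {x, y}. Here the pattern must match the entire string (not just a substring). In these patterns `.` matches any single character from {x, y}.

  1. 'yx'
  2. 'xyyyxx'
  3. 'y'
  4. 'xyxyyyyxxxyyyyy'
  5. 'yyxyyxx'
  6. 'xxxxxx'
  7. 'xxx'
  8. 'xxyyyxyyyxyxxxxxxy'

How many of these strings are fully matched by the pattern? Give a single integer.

2

1 → no match
2 → no match
3 → match
4 → no match
5 → no match
6 → match
7 → no match
8 → no match
Total matched: 2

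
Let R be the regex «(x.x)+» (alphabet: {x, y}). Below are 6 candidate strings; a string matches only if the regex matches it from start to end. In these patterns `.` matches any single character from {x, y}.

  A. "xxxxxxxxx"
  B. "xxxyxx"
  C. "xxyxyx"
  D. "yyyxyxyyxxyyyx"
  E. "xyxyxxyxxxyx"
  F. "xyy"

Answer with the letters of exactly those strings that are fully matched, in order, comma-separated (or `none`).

A

A → match
B → no match
C → no match
D → no match — must start with "x"
E → no match
F → no match — must end with "x"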